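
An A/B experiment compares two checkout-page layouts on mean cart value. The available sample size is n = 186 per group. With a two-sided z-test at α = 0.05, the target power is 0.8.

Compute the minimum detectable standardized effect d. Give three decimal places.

Required noncentrality: δ = z_{0.025} + z_{0.20} = 1.960 + 0.842 = 2.802.
(Lower-tail contribution to power is negligible for δ > 0.)
δ = d·√(n/2) ⇒ d = δ/√(n/2) = 2.802/√(186/2) = 0.2905.

d ≈ 0.291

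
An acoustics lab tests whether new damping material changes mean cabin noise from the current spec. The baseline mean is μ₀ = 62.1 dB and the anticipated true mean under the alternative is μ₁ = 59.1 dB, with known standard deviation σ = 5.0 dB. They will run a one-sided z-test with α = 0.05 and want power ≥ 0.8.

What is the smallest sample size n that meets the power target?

Standardized effect: d = |μ₁ − μ₀| / σ = |59.1 − 62.1| / 5.0 = 0.6000
Set Φ(δ − 1.645) = 0.8; then δ − 1.645 = Φ⁻¹(0.8) = 0.842, giving δ = 2.486.
δ = d·√n ⇒ n = (δ/d)² = (2.486 / 0.6000)² = 17.17.
Round up to the next whole unit.

n = 18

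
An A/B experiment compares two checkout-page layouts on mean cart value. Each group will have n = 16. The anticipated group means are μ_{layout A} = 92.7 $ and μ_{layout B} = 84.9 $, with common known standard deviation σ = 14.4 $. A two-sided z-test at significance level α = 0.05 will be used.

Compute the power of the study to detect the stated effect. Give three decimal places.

Standardized effect: d = |μ_{layout A} − μ_{layout B}| / σ = |92.7 − 84.9| / 14.4 = 0.5417
Noncentrality parameter: δ = d·√(n/2) = 0.5417 × √(16/2) = 1.5321
Two-sided α = 0.05 → critical value z_{0.025} = 1.960.
Power = Φ(δ − 1.960) + Φ(−δ − 1.960) = Φ(-0.428) + Φ(-3.492) = 0.3344 + 0.0002 = 0.3346.

Power ≈ 0.335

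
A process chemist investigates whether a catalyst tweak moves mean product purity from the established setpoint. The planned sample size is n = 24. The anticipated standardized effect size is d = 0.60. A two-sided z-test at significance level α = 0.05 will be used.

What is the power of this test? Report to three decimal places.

Power ≈ 0.836

Noncentrality parameter: δ = d·√n = 0.60 × √24 = 2.9394
Critical value for a two-sided test at α = 0.05: z_{α/2} = 1.960.
Power = Φ(δ − 1.960) + Φ(−δ − 1.960) = Φ(0.979) + Φ(-4.899) = 0.8363 + 0.0000 = 0.8363.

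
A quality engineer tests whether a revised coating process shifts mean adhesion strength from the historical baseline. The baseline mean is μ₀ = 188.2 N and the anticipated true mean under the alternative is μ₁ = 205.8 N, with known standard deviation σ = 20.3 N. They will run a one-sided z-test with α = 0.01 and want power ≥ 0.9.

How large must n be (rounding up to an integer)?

n = 18

Standardized effect: d = |μ₁ − μ₀| / σ = |205.8 − 188.2| / 20.3 = 0.8670
For power 0.9 need Φ(δ − z_{0.01}) = 0.9, so δ = z_{0.01} + z_{0.10} = 2.326 + 1.282 = 3.608.
δ = d·√n ⇒ n = (δ/d)² = (3.608 / 0.8670)² = 17.32.
Round up to the next whole unit.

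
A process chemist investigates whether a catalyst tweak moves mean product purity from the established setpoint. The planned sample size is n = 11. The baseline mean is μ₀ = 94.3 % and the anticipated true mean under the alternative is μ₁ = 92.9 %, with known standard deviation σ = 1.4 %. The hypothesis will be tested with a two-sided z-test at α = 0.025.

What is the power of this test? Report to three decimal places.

Standardized effect: d = |μ₁ − μ₀| / σ = |92.9 − 94.3| / 1.4 = 1.0000
Noncentrality parameter: δ = d·√n = 1.0000 × √11 = 3.3166
Two-sided α = 0.025 → critical value z_{0.0125} = 2.241.
Power = Φ(δ − 2.241) + Φ(−δ − 2.241) = Φ(1.075) + Φ(-5.558) = 0.8589 + 0.0000 = 0.8589.

Power ≈ 0.859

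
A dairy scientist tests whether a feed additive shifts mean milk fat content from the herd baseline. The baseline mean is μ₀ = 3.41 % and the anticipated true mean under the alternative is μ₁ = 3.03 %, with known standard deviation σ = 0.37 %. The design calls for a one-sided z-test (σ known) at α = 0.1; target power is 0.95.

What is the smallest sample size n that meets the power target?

Standardized effect: d = |μ₁ − μ₀| / σ = |3.03 − 3.41| / 0.37 = 1.0270
For power 0.95 need Φ(δ − z_{0.1}) = 0.95, so δ = z_{0.1} + z_{0.05} = 1.282 + 1.645 = 2.926.
δ = d·√n ⇒ n = (δ/d)² = (2.926 / 1.0270)² = 8.12.
Round up to the next whole unit.

n = 9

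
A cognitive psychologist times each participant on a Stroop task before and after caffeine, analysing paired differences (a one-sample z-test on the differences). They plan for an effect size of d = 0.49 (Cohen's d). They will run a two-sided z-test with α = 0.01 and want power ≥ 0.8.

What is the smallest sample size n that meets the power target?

For power 0.8 need Φ(δ − z_{0.005}) = 0.8, so δ = z_{0.005} + z_{0.20} = 2.576 + 0.842 = 3.417.
(The Φ(−δ − z_{α/2}) term is vanishingly small for δ > 0 and is dropped in the standard sample-size formula.)
δ = d·√n ⇒ n = (δ/d)² = (3.417 / 0.49)² = 48.64.
Rounding up, n = 49.

n = 49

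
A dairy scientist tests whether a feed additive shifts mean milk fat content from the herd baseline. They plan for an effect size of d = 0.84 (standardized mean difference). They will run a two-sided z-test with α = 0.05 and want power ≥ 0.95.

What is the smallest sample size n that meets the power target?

Set Φ(δ − 1.960) = 0.95; then δ − 1.960 = Φ⁻¹(0.95) = 1.645, giving δ = 3.605.
(For δ > 0 the lower-tail rejection region contributes negligibly to power, so the one-term inversion is standard.)
δ = d·√n ⇒ n = (δ/d)² = (3.605 / 0.84)² = 18.42.
Round up to the next whole unit.

n = 19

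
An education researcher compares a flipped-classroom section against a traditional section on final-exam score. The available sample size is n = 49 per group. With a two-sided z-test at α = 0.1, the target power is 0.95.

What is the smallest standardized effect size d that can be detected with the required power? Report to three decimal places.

Required noncentrality: δ = z_{0.05} + z_{0.05} = 1.645 + 1.645 = 3.290.
(The second rejection-region term Φ(−δ − z_{α/2}) is negligible and dropped.)
δ = d·√(n/2) ⇒ d = δ/√(n/2) = 3.290/√(49/2) = 0.6646.

d ≈ 0.665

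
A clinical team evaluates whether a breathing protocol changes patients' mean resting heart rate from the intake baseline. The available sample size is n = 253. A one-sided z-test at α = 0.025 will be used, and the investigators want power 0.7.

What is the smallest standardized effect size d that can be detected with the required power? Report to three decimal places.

d ≈ 0.156

Required noncentrality: δ = z_{0.025} + z_{0.30} = 1.960 + 0.524 = 2.484.
δ = d·√n ⇒ d = δ/√n = 2.484/√253 = 0.1562.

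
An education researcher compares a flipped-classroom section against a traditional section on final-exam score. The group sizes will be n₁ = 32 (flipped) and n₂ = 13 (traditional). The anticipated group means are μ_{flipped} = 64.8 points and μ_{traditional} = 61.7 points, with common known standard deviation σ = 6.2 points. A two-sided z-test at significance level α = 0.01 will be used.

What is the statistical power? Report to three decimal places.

Standardized effect: d = |μ_{flipped} − μ_{traditional}| / σ = |64.8 − 61.7| / 6.2 = 0.5000
Noncentrality parameter: δ = d / √(1/n₁ + 1/n₂) = 0.5000 / √(1/32 + 1/13) = 1.5202
Two-sided α = 0.01 → critical value z_{0.005} = 2.576.
Power = Φ(δ − 2.576) + Φ(−δ − 2.576) = Φ(-1.056) + Φ(-4.096) = 0.1456 + 0.0000 = 0.1456.

Power ≈ 0.146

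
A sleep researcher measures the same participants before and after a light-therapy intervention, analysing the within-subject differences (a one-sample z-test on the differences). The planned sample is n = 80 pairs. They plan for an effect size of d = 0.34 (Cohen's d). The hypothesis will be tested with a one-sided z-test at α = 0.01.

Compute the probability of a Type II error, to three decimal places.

β ≈ 0.237

Noncentrality parameter: δ = d·√n = 0.34 × √80 = 3.0411
One-sided α = 0.01 → critical value z_{0.01} = 2.326.
Power = P(Z > 2.326 − δ) = Φ(0.715) = 0.7626.
Type II error: β = 1 − power = 1 − 0.7626 = 0.2374.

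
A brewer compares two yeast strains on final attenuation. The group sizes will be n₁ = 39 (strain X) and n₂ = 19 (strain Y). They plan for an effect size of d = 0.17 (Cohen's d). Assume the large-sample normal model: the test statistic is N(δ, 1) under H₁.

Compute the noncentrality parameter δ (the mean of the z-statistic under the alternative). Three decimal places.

δ ≈ 0.608

δ = d / √(1/n₁ + 1/n₂) = 0.17 / √(1/39 + 1/19) = 0.6076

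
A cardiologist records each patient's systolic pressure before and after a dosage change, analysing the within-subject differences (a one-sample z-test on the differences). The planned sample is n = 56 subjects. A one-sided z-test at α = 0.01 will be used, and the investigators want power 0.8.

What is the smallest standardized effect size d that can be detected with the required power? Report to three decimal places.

Need Φ(δ − 2.326) = 0.8, so δ = 2.326 + 0.842 = 3.168.
δ = d·√n ⇒ d = δ/√n = 3.168/√56 = 0.4233.

d ≈ 0.423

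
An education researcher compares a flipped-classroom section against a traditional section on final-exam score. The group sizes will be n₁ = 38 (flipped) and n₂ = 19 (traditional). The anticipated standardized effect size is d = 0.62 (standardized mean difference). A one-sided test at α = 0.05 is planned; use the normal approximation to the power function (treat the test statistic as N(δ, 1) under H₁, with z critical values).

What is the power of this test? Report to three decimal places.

Noncentrality parameter: δ = d / √(1/n₁ + 1/n₂) = 0.62 / √(1/38 + 1/19) = 2.2066
Critical value for a one-sided test at α = 0.05: z_α = 1.645.
Power = Φ(δ − 1.645) = Φ(0.562) = 0.7129.

Power ≈ 0.713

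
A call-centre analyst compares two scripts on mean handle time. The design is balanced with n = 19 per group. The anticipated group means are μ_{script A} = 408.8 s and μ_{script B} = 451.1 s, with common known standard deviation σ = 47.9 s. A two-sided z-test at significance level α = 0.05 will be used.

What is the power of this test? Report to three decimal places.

Power ≈ 0.777

Standardized effect: d = |μ_{script A} − μ_{script B}| / σ = |408.8 − 451.1| / 47.9 = 0.8831
Noncentrality parameter: δ = d·√(n/2) = 0.8831 × √(19/2) = 2.7219
Two-sided α = 0.05 → critical value z_{0.025} = 1.960.
Power = Φ(δ − 1.960) + Φ(−δ − 1.960) = Φ(0.762) + Φ(-4.682) = 0.7769 + 0.0000 = 0.7769.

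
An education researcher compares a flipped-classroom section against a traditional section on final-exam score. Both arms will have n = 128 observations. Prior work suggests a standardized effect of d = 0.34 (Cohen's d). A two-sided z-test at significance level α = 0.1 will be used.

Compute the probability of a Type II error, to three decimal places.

β ≈ 0.141

Noncentrality parameter: δ = d·√(n/2) = 0.34 × √(128/2) = 2.7200
Critical value for a two-sided test at α = 0.1: z_{α/2} = 1.645.
Power = Φ(δ − 1.645) + Φ(−δ − 1.645) = Φ(1.075) + Φ(-4.365) = 0.8588 + 0.0000 = 0.8589.
Type II error: β = 1 − power = 1 − 0.8589 = 0.1411.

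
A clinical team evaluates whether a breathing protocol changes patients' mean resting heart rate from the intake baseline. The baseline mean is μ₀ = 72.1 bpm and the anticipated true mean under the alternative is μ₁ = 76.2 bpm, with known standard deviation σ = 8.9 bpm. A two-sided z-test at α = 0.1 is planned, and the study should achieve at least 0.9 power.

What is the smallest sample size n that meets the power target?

Standardized effect: d = |μ₁ − μ₀| / σ = |76.2 − 72.1| / 8.9 = 0.4607
For power 0.9 need Φ(δ − z_{0.05}) = 0.9, so δ = z_{0.05} + z_{0.10} = 1.645 + 1.282 = 2.926.
(Ignoring the negligible lower-tail rejection probability gives the usual closed-form inversion.)
δ = d·√n ⇒ n = (δ/d)² = (2.926 / 0.4607)² = 40.35.
Round up to the next whole unit.

n = 41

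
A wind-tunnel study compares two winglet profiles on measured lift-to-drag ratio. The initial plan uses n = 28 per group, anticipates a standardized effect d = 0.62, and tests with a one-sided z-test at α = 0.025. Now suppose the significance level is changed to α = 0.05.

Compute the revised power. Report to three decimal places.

Power ≈ 0.750

δ = d·√(n/2) = 0.62 × √(28/2) = 2.3198 (unchanged). New critical value: z_{0.05} = 1.645.
Revised power = Φ(δ − 1.645) = Φ(0.675) = 0.7502.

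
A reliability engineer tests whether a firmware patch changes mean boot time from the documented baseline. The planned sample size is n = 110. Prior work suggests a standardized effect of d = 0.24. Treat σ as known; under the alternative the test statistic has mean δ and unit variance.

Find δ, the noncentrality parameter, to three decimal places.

δ ≈ 2.517

δ = d·√n = 0.24 × √110 = 2.5171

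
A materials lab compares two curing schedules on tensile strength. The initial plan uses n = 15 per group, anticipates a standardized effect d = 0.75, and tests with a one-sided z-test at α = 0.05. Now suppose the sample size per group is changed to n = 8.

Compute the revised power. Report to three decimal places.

Power ≈ 0.442

With n = 8 per group: δ = d·√(n/2) = 0.75 × √(8/2) = 1.5000. Critical value z_{0.05} = 1.645.
Revised power = P(Z > 1.645 − δ) = Φ(-0.145) = 0.4424.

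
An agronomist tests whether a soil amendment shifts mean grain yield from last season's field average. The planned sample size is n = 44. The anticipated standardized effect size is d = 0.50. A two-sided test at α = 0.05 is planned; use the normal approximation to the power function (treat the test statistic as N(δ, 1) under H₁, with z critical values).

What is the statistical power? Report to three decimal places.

Power ≈ 0.913

Noncentrality parameter: δ = d·√n = 0.50 × √44 = 3.3166
Critical value for a two-sided test at α = 0.05: z_{α/2} = 1.960.
Power = Φ(δ − 1.960) + Φ(−δ − 1.960) = Φ(1.357) + Φ(-5.277) = 0.9126 + 0.0000 = 0.9126.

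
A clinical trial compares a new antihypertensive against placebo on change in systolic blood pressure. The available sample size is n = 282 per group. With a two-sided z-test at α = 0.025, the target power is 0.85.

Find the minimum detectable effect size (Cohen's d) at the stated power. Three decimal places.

Required noncentrality: δ = z_{0.0125} + z_{0.15} = 2.241 + 1.036 = 3.278.
(The second rejection-region term Φ(−δ − z_{α/2}) is negligible and dropped.)
δ = d·√(n/2) ⇒ d = δ/√(n/2) = 3.278/√(282/2) = 0.2760.

d ≈ 0.276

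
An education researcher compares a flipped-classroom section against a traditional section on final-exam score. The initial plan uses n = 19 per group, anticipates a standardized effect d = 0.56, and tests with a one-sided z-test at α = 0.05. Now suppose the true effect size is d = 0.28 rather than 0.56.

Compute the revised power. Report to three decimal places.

With d = 0.28: δ = d·√(n/2) = 0.28 × √(19/2) = 0.8630. Critical value z_{0.05} = 1.645.
Revised power = P(Z > 1.645 − δ) = Φ(-0.782) = 0.2172.

Power ≈ 0.217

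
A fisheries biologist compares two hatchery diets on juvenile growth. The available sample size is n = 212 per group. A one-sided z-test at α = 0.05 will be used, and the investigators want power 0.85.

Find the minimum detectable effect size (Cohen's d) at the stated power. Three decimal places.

d ≈ 0.260

Need Φ(δ − 1.645) = 0.85, so δ = 1.645 + 1.036 = 2.681.
δ = d·√(n/2) ⇒ d = δ/√(n/2) = 2.681/√(212/2) = 0.2604.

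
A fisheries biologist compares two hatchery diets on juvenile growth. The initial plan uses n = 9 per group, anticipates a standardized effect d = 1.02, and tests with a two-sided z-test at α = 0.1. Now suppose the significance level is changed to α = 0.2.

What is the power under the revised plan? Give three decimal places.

Power ≈ 0.811

δ = d·√(n/2) = 1.02 × √(9/2) = 2.1637 (unchanged). New critical value: z_{0.1} = 1.282.
Revised power = Φ(δ − 1.282) + Φ(−δ − 1.282) = Φ(0.882) + Φ(-3.445) = 0.8112 + 0.0003 = 0.8114.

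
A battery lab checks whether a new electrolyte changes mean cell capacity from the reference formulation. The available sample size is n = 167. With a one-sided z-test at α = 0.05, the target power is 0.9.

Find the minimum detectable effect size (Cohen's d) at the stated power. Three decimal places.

d ≈ 0.226

Required noncentrality: δ = z_{0.05} + z_{0.10} = 1.645 + 1.282 = 2.926.
δ = d·√n ⇒ d = δ/√n = 2.926/√167 = 0.2265.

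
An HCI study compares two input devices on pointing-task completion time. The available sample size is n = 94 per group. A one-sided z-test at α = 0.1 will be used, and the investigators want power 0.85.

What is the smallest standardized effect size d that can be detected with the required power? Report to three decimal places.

Need Φ(δ − 1.282) = 0.85, so δ = 1.282 + 1.036 = 2.318.
δ = d·√(n/2) ⇒ d = δ/√(n/2) = 2.318/√(94/2) = 0.3381.

d ≈ 0.338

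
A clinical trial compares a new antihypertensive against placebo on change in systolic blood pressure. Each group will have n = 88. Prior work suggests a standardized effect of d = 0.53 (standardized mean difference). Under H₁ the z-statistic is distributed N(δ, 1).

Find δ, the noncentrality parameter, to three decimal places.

The noncentrality parameter scales effect size by the design's sample-size factor: δ = d·√(n/2) = 0.53 × √(88/2) = 3.5156

δ ≈ 3.516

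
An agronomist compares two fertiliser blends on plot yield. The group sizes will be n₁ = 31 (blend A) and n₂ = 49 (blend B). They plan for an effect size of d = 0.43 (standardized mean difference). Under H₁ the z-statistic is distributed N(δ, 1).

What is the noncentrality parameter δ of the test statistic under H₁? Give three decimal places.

δ ≈ 1.874

The noncentrality parameter scales effect size by the design's sample-size factor: δ = d / √(1/n₁ + 1/n₂) = 0.43 / √(1/31 + 1/49) = 1.8737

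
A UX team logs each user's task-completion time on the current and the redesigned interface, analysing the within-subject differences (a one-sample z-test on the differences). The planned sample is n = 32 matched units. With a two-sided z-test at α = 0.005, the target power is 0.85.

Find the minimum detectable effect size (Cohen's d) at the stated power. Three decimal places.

Required noncentrality: δ = z_{0.0025} + z_{0.15} = 2.807 + 1.036 = 3.843.
(Lower-tail contribution to power is negligible for δ > 0.)
δ = d·√n ⇒ d = δ/√n = 3.843/√32 = 0.6794.

d ≈ 0.679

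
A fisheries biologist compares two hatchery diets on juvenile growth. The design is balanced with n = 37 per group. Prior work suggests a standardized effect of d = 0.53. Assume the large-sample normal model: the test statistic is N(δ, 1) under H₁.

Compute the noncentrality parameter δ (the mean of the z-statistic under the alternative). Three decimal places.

δ ≈ 2.280

δ = d·√(n/2) = 0.53 × √(37/2) = 2.2796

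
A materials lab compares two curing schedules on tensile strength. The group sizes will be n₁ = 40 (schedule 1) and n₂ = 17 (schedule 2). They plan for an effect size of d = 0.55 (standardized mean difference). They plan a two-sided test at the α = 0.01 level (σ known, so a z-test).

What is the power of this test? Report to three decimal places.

Power ≈ 0.249

Noncentrality parameter: δ = d / √(1/n₁ + 1/n₂) = 0.55 / √(1/40 + 1/17) = 1.8997
Two-sided α = 0.01 → critical value z_{0.005} = 2.576.
Power = Φ(δ − 2.576) + Φ(−δ − 2.576) = Φ(-0.676) + Φ(-4.476) = 0.2495 + 0.0000 = 0.2495.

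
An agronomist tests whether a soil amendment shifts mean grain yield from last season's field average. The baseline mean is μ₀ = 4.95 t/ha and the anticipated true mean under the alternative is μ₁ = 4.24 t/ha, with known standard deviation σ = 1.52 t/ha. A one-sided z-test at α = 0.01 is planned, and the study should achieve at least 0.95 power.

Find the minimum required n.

Standardized effect: d = |μ₁ − μ₀| / σ = |4.24 − 4.95| / 1.52 = 0.4671
For power 0.95 need Φ(δ − z_{0.01}) = 0.95, so δ = z_{0.01} + z_{0.05} = 2.326 + 1.645 = 3.971.
δ = d·√n ⇒ n = (δ/d)² = (3.971 / 0.4671)² = 72.28.
Rounding up, n = 73.

n = 73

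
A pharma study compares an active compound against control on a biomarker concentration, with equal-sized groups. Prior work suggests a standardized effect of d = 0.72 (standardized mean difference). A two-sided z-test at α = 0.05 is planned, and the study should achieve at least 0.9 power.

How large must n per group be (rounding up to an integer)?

Set Φ(δ − 1.960) = 0.9; then δ − 1.960 = Φ⁻¹(0.9) = 1.282, giving δ = 3.242.
(The Φ(−δ − z_{α/2}) term is vanishingly small for δ > 0 and is dropped in the standard sample-size formula.)
δ = d·√(n/2) ⇒ n = 2(δ/d)² = 2 × (3.242 / 0.72)² = 40.54.
Rounding up, n = 41 per group.

n = 41 per group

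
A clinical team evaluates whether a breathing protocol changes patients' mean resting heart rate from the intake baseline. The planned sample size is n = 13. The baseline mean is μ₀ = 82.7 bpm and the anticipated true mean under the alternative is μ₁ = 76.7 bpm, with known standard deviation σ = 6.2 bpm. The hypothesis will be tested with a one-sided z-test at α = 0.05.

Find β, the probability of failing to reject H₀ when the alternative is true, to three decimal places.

Standardized effect: d = |μ₁ − μ₀| / σ = |76.7 − 82.7| / 6.2 = 0.9677
Noncentrality parameter: δ = d·√n = 0.9677 × √13 = 3.4892
Critical value for a one-sided test at α = 0.05: z_α = 1.645.
Power = P(Z > 1.645 − δ) = Φ(1.844) = 0.9674.
Type II error: β = 1 − power = 1 − 0.9674 = 0.0326.

β ≈ 0.033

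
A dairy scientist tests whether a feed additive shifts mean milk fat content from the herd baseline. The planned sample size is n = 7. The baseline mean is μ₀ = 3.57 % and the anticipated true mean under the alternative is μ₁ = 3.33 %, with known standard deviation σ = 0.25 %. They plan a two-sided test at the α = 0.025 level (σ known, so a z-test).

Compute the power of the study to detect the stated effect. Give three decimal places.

Power ≈ 0.617

Standardized effect: d = |μ₁ − μ₀| / σ = |3.33 − 3.57| / 0.25 = 0.9600
Noncentrality parameter: δ = d·√n = 0.9600 × √7 = 2.5399
Critical value for a two-sided test at α = 0.025: z_{α/2} = 2.241.
Power = Φ(δ − 2.241) + Φ(−δ − 2.241) = Φ(0.299) + Φ(-4.781) = 0.6173 + 0.0000 = 0.6173.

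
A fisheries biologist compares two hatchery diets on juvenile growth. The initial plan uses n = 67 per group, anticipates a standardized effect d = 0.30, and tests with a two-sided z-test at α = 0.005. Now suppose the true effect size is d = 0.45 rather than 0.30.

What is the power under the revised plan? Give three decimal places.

Power ≈ 0.420

With d = 0.45: δ = d·√(n/2) = 0.45 × √(67/2) = 2.6046. Critical value z_{0.0025} = 2.807.
Revised power = Φ(δ − 2.807) + Φ(−δ − 2.807) = Φ(-0.202) + Φ(-5.412) = 0.4198 + 0.0000 = 0.4198.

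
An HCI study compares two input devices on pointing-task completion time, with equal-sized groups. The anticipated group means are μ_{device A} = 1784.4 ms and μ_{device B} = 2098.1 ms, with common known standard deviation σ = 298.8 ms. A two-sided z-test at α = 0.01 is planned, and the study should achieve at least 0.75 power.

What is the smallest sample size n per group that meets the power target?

n = 20 per group

Standardized effect: d = |μ_{device A} − μ_{device B}| / σ = |1784.4 − 2098.1| / 298.8 = 1.0499
Set Φ(δ − 2.576) = 0.75; then δ − 2.576 = Φ⁻¹(0.75) = 0.674, giving δ = 3.250.
(The Φ(−δ − z_{α/2}) term is vanishingly small for δ > 0 and is dropped in the standard sample-size formula.)
δ = d·√(n/2) ⇒ n = 2(δ/d)² = 2 × (3.250 / 1.0499)² = 19.17.
Round up to the next whole unit.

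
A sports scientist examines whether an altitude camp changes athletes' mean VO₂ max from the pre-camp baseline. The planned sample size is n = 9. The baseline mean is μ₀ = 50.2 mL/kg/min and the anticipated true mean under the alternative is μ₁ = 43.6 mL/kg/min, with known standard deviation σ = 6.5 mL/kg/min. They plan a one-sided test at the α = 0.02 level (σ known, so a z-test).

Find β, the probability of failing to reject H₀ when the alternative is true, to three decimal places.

β ≈ 0.161

Standardized effect: d = |μ₁ − μ₀| / σ = |43.6 − 50.2| / 6.5 = 1.0154
Noncentrality parameter: δ = d·√n = 1.0154 × √9 = 3.0462
One-sided α = 0.02 → critical value z_{0.02} = 2.054.
Power = P(Z > 2.054 − δ) = Φ(0.992) = 0.8395.
Type II error: β = 1 − power = 1 − 0.8395 = 0.1605.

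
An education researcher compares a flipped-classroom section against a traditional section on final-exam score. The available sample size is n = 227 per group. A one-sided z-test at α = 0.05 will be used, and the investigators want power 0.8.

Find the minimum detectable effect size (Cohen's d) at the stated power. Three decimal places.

d ≈ 0.233

Need Φ(δ − 1.645) = 0.8, so δ = 1.645 + 0.842 = 2.486.
δ = d·√(n/2) ⇒ d = δ/√(n/2) = 2.486/√(227/2) = 0.2334.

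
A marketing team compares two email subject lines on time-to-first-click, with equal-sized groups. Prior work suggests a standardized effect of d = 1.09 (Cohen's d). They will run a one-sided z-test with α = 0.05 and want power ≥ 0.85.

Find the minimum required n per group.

Set Φ(δ − 1.645) = 0.85; then δ − 1.645 = Φ⁻¹(0.85) = 1.036, giving δ = 2.681.
δ = d·√(n/2) ⇒ n = 2(δ/d)² = 2 × (2.681 / 1.09)² = 12.10.
Round up to the next whole unit.

n = 13 per group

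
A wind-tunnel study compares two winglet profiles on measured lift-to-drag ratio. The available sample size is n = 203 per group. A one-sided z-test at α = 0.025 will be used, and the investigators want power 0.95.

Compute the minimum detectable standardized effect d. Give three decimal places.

Required noncentrality: δ = z_{0.025} + z_{0.05} = 1.960 + 1.645 = 3.605.
δ = d·√(n/2) ⇒ d = δ/√(n/2) = 3.605/√(203/2) = 0.3578.

d ≈ 0.358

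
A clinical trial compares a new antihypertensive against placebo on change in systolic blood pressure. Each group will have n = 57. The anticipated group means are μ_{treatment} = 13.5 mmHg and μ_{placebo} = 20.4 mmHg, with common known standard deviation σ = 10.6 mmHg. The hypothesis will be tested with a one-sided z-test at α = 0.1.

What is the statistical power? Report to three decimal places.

Power ≈ 0.986

Standardized effect: d = |μ_{treatment} − μ_{placebo}| / σ = |13.5 − 20.4| / 10.6 = 0.6509
Noncentrality parameter: δ = d·√(n/2) = 0.6509 × √(57/2) = 3.4751
One-sided α = 0.1 → critical value z_{0.1} = 1.282.
Power = P(Z > 1.282 − δ) = Φ(2.194) = 0.9859.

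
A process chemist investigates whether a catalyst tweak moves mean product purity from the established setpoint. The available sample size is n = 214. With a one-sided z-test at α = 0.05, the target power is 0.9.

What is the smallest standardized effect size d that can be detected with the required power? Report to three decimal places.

Need Φ(δ − 1.645) = 0.9, so δ = 1.645 + 1.282 = 2.926.
δ = d·√n ⇒ d = δ/√n = 2.926/√214 = 0.2000.

d ≈ 0.200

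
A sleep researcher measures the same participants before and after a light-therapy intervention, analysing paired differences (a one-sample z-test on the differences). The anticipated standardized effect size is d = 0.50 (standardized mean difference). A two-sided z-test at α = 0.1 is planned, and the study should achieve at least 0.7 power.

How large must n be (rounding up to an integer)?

Set Φ(δ − 1.645) = 0.7; then δ − 1.645 = Φ⁻¹(0.7) = 0.524, giving δ = 2.169.
(The Φ(−δ − z_{α/2}) term is vanishingly small for δ > 0 and is dropped in the standard sample-size formula.)
δ = d·√n ⇒ n = (δ/d)² = (2.169 / 0.50)² = 18.82.
Round up to the next whole unit.

n = 19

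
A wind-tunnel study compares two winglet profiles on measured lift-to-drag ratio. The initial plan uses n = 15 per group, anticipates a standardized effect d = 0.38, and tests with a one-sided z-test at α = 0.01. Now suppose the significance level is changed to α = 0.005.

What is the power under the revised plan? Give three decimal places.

δ = d·√(n/2) = 0.38 × √(15/2) = 1.0407 (unchanged). New critical value: z_{0.005} = 2.576.
Revised power = P(Z > 2.576 − δ) = Φ(-1.535) = 0.0624.

Power ≈ 0.062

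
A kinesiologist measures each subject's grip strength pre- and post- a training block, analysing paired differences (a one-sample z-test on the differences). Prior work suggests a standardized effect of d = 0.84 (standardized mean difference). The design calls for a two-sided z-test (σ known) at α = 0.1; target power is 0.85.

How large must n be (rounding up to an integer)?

n = 11

For power 0.85 need Φ(δ − z_{0.05}) = 0.85, so δ = z_{0.05} + z_{0.15} = 1.645 + 1.036 = 2.681.
(For δ > 0 the lower-tail rejection region contributes negligibly to power, so the one-term inversion is standard.)
δ = d·√n ⇒ n = (δ/d)² = (2.681 / 0.84)² = 10.19.
Rounding up, n = 11.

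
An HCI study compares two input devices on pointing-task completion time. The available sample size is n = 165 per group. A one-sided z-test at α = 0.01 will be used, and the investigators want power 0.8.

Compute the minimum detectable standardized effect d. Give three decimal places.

Need Φ(δ − 2.326) = 0.8, so δ = 2.326 + 0.842 = 3.168.
δ = d·√(n/2) ⇒ d = δ/√(n/2) = 3.168/√(165/2) = 0.3488.

d ≈ 0.349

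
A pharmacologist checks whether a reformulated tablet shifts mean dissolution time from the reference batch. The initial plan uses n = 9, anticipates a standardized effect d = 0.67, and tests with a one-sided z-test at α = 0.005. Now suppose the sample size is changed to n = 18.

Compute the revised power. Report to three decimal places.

With n = 18: δ = d·√n = 0.67 × √18 = 2.8426. Critical value z_{0.005} = 2.576.
Revised power = Φ(δ − 2.576) = Φ(0.267) = 0.6052.

Power ≈ 0.605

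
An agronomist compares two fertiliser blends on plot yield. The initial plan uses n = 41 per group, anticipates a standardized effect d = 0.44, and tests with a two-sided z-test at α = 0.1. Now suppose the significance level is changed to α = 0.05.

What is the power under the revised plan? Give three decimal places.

Power ≈ 0.513

δ = d·√(n/2) = 0.44 × √(41/2) = 1.9922 (unchanged). New critical value: z_{0.025} = 1.960.
Revised power = Φ(δ − 1.960) + Φ(−δ − 1.960) = Φ(0.032) + Φ(-3.952) = 0.5129 + 0.0000 = 0.5129.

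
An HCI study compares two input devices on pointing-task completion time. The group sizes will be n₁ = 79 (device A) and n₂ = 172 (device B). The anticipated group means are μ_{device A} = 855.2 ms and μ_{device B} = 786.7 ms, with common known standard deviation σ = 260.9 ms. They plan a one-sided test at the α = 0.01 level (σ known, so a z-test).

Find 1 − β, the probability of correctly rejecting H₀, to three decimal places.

Power ≈ 0.347

Standardized effect: d = |μ_{device A} − μ_{device B}| / σ = |855.2 − 786.7| / 260.9 = 0.2626
Noncentrality parameter: δ = d / √(1/n₁ + 1/n₂) = 0.2626 / √(1/79 + 1/172) = 1.9318
Critical value for a one-sided test at α = 0.01: z_α = 2.326.
Power = Φ(δ − 2.326) = Φ(-0.395) = 0.3466.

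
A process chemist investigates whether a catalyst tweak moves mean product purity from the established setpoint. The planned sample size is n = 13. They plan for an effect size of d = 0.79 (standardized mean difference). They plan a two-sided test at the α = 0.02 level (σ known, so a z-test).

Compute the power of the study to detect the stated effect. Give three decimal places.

Noncentrality parameter: δ = d·√n = 0.79 × √13 = 2.8484
Two-sided α = 0.02 → critical value z_{0.01} = 2.326.
Power = Φ(δ − 2.326) + Φ(−δ − 2.326) = Φ(0.522) + Φ(-5.175) = 0.6992 + 0.0000 = 0.6992.

Power ≈ 0.699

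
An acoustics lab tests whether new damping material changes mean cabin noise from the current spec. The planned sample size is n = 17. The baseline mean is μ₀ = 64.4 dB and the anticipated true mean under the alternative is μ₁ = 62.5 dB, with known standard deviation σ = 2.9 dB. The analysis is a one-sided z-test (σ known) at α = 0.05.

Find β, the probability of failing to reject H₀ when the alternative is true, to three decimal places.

Standardized effect: d = |μ₁ − μ₀| / σ = |62.5 − 64.4| / 2.9 = 0.6552
Noncentrality parameter: δ = d·√n = 0.6552 × √17 = 2.7013
Critical value for a one-sided test at α = 0.05: z_α = 1.645.
Power = Φ(δ − 1.645) = Φ(1.056) = 0.8546.
Type II error: β = 1 − power = 1 − 0.8546 = 0.1454.

β ≈ 0.145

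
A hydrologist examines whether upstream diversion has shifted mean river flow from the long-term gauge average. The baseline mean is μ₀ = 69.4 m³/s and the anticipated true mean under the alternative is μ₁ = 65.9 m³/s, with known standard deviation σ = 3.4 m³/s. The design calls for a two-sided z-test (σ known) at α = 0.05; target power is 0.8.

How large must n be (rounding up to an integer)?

Standardized effect: d = |μ₁ − μ₀| / σ = |65.9 − 69.4| / 3.4 = 1.0294
Set Φ(δ − 1.960) = 0.8; then δ − 1.960 = Φ⁻¹(0.8) = 0.842, giving δ = 2.802.
(The Φ(−δ − z_{α/2}) term is vanishingly small for δ > 0 and is dropped in the standard sample-size formula.)
δ = d·√n ⇒ n = (δ/d)² = (2.802 / 1.0294)² = 7.41.
Round up to the next whole unit.

n = 8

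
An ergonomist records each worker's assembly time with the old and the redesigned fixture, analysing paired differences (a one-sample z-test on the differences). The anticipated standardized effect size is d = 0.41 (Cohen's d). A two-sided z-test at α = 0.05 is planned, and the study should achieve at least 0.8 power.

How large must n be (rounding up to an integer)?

n = 47

Set Φ(δ − 1.960) = 0.8; then δ − 1.960 = Φ⁻¹(0.8) = 0.842, giving δ = 2.802.
(The Φ(−δ − z_{α/2}) term is vanishingly small for δ > 0 and is dropped in the standard sample-size formula.)
δ = d·√n ⇒ n = (δ/d)² = (2.802 / 0.41)² = 46.69.
Round up to the next whole unit.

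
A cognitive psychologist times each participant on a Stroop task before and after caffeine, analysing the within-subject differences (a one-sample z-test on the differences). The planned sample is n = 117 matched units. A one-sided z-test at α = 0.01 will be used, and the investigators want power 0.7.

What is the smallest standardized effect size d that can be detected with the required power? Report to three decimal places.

d ≈ 0.264

Need Φ(δ − 2.326) = 0.7, so δ = 2.326 + 0.524 = 2.851.
δ = d·√n ⇒ d = δ/√n = 2.851/√117 = 0.2636.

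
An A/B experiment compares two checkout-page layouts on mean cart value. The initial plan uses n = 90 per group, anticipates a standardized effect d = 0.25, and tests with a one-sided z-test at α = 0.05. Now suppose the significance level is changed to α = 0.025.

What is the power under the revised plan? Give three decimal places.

Power ≈ 0.389

δ = d·√(n/2) = 0.25 × √(90/2) = 1.6771 (unchanged). New critical value: z_{0.025} = 1.960.
Revised power = P(Z > 1.960 − δ) = Φ(-0.283) = 0.3886.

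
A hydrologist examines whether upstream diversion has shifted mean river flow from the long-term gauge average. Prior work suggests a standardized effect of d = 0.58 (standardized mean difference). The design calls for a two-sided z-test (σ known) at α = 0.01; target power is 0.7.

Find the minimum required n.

n = 29

Set Φ(δ − 2.576) = 0.7; then δ − 2.576 = Φ⁻¹(0.7) = 0.524, giving δ = 3.100.
(Ignoring the negligible lower-tail rejection probability gives the usual closed-form inversion.)
δ = d·√n ⇒ n = (δ/d)² = (3.100 / 0.58)² = 28.57.
Round up to the next whole unit.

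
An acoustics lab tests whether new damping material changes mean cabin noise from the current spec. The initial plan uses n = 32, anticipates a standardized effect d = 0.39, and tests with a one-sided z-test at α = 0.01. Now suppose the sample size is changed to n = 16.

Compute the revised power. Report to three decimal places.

Power ≈ 0.222

With n = 16: δ = d·√n = 0.39 × √16 = 1.5600. Critical value z_{0.01} = 2.326.
Revised power = P(Z > 2.326 − δ) = Φ(-0.766) = 0.2217.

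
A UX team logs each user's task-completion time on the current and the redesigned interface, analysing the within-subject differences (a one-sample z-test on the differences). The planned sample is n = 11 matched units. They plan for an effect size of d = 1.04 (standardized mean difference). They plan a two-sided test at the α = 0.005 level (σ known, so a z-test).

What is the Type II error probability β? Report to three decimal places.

β ≈ 0.260

Noncentrality parameter: δ = d·√n = 1.04 × √11 = 3.4493
Two-sided α = 0.005 → critical value z_{0.0025} = 2.807.
Power = Φ(δ − 2.807) + Φ(−δ − 2.807) = Φ(0.642) + Φ(-6.256) = 0.7396 + 0.0000 = 0.7396.
Type II error: β = 1 − power = 1 − 0.7396 = 0.2604.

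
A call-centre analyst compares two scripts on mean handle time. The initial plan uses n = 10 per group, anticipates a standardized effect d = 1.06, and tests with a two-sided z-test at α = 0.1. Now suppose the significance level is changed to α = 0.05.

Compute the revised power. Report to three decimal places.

Power ≈ 0.659

δ = d·√(n/2) = 1.06 × √(10/2) = 2.3702 (unchanged). New critical value: z_{0.025} = 1.960.
Revised power = Φ(δ − 1.960) + Φ(−δ − 1.960) = Φ(0.410) + Φ(-4.330) = 0.6592 + 0.0000 = 0.6592.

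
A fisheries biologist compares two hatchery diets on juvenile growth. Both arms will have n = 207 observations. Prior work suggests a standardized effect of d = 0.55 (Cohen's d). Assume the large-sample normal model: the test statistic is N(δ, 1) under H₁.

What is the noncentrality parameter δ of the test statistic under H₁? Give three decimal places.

δ ≈ 5.595

δ = d·√(n/2) = 0.55 × √(207/2) = 5.5954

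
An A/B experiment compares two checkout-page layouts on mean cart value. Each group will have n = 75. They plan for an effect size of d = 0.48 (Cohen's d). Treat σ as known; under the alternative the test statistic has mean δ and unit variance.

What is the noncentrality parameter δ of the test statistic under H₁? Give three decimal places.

δ ≈ 2.939

The noncentrality parameter scales effect size by the design's sample-size factor: δ = d·√(n/2) = 0.48 × √(75/2) = 2.9394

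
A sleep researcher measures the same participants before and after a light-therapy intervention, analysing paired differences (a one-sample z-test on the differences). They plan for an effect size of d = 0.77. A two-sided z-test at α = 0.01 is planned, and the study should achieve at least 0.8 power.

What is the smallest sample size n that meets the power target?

n = 20

Set Φ(δ − 2.576) = 0.8; then δ − 2.576 = Φ⁻¹(0.8) = 0.842, giving δ = 3.417.
(For δ > 0 the lower-tail rejection region contributes negligibly to power, so the one-term inversion is standard.)
δ = d·√n ⇒ n = (δ/d)² = (3.417 / 0.77)² = 19.70.
Round up to the next whole unit.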